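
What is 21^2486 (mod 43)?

21

21^1 ≡ 21 (mod 43)
21^2 ≡ 21^2 = 441 ≡ 11 (mod 43)
21^4 ≡ 11^2 = 121 ≡ 35 (mod 43)
21^8 ≡ 35^2 = 1225 ≡ 21 (mod 43)
21^16 ≡ 21^2 = 441 ≡ 11 (mod 43)
21^32 ≡ 11^2 = 121 ≡ 35 (mod 43)
21^64 ≡ 35^2 = 1225 ≡ 21 (mod 43)
21^128 ≡ 21^2 = 441 ≡ 11 (mod 43)
21^256 ≡ 11^2 = 121 ≡ 35 (mod 43)
21^512 ≡ 35^2 = 1225 ≡ 21 (mod 43)
21^1024 ≡ 21^2 = 441 ≡ 11 (mod 43)
21^2048 ≡ 11^2 = 121 ≡ 35 (mod 43)
21^2486 = 21^2048 * 21^256 * 21^128 * 21^32 * 21^16 * 21^4 * 21^2 ≡ 35 * 35 * 11 * 35 * 11 * 35 * 11 (mod 43).
Accumulate the product:
35 * 35 = 1225 ≡ 21
21 * 11 = 231 ≡ 16
16 * 35 = 560 ≡ 1
1 * 11 = 11
11 * 35 = 385 ≡ 41
41 * 11 = 451 ≡ 21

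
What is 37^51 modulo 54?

1

51 in binary is 110011, i.e. 51 = 32 + 16 + 2 + 1.
37^1 ≡ 37 (mod 54)
37^2 ≡ 37^2 = 1369 ≡ 19 (mod 54)
37^4 ≡ 19^2 = 361 ≡ 37 (mod 54)
37^8 ≡ 37^2 = 1369 ≡ 19 (mod 54)
37^16 ≡ 19^2 = 361 ≡ 37 (mod 54)
37^32 ≡ 37^2 = 1369 ≡ 19 (mod 54)
37^51 = 37^32 · 37^16 · 37^2 · 37^1 ≡ 19 · 37 · 19 · 37 (mod 54).
Accumulate the product:
19 · 37 = 703 ≡ 1
1 · 19 = 19
19 · 37 = 703 ≡ 1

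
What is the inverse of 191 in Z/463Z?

Apply the Euclidean algorithm and back-substitute:
463 = 2×191 + 81
191 = 2×81 + 29
81 = 2×29 + 23
29 = 1×23 + 6
23 = 3×6 + 5
6 = 1×5 + 1
5 = 5×1 + 0
gcd(191, 463) = 1, so the inverse exists.
Bézout: 1 = −33×463 + 80×191.
So 191⁻¹ ≡ 80 (mod 463).

80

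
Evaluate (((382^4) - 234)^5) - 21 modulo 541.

(382)^4 ≡ 217 (mod 541)
217 - 234 = -17 ≡ 524 (mod 541)
(524)^5 ≡ 268 (mod 541)
268 - 21 = 247

247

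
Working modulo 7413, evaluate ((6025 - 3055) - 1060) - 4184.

6025 - 3055 = 2970
2970 - 1060 = 1910
1910 - 4184 = -2274 ≡ 5139 (mod 7413)

5139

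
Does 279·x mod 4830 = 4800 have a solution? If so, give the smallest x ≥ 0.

gcd(279, 4830) = 3, and 3 | 4800, so solutions exist.
Divide through by 3: 93·x mod 1610 = 1600.
93⁻¹ ≡ 277 (mod 1610).
x ≡ 277·1600 ≡ 450 (mod 1610).
The smallest non-negative solution is x = 450.

450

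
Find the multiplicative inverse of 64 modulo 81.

19

81 = 1·64 + 17
64 = 3·17 + 13
17 = 1·13 + 4
13 = 3·4 + 1
4 = 4·1 + 0
gcd(64, 81) = 1, so the inverse exists.
Back-substitute for 1:
1 = 1·13 − 3·4
  = −3·17 + 4·13
  = 4·64 − 15·17
  = −15·81 + 19·64
So 64⁻¹ ≡ 19 (mod 81).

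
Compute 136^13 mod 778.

Compute successive squares:
136^1 ≡ 136 (mod 778)
136^2 ≡ 136^2 = 18496 ≡ 602 (mod 778)
136^4 ≡ 602^2 = 362404 ≡ 634 (mod 778)
136^8 ≡ 634^2 = 401956 ≡ 508 (mod 778)
136^13 = 136^8 * 136^4 * 136^1 ≡ 508 * 634 * 136 (mod 778).
Accumulate the product:
508 * 634 = 322072 ≡ 758
758 * 136 = 103088 ≡ 392

392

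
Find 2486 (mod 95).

2486 = 26·95 + 16, so 2486 ≡ 16 (mod 95).

16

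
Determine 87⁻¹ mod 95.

83

95 = 1·87 + 8
87 = 10·8 + 7
8 = 1·7 + 1
7 = 7·1 + 0
gcd(87, 95) = 1, so the inverse exists.
Bézout: 1 = 11·95 − 12·87.
So 87⁻¹ ≡ −12 ≡ 83 (mod 95).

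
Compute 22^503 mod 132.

88

By square-and-multiply:
503 in binary is 111110111, i.e. 503 = 256 + 128 + 64 + 32 + 16 + 4 + 2 + 1.
22^1 ≡ 22 (mod 132)
22^2 ≡ 22^2 = 484 ≡ 88 (mod 132)
22^4 ≡ 88^2 = 7744 ≡ 88 (mod 132)
22^8 ≡ 88^2 = 7744 ≡ 88 (mod 132)
22^16 ≡ 88^2 = 7744 ≡ 88 (mod 132)
22^32 ≡ 88^2 = 7744 ≡ 88 (mod 132)
22^64 ≡ 88^2 = 7744 ≡ 88 (mod 132)
22^128 ≡ 88^2 = 7744 ≡ 88 (mod 132)
22^256 ≡ 88^2 = 7744 ≡ 88 (mod 132)
22^503 = 22^256 * 22^128 * 22^64 * 22^32 * 22^16 * 22^4 * 22^2 * 22^1 ≡ 88 * 88 * 88 * 88 * 88 * 88 * 88 * 22 (mod 132).
Accumulate the product:
88 * 88 = 7744 ≡ 88
88 * 88 = 7744 ≡ 88
88 * 88 = 7744 ≡ 88
88 * 88 = 7744 ≡ 88
88 * 88 = 7744 ≡ 88
88 * 88 = 7744 ≡ 88
88 * 22 = 1936 ≡ 88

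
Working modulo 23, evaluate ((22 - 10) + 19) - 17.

22 - 10 = 12
12 + 19 = 31 ≡ 8 (mod 23)
8 - 17 = -9 ≡ 14 (mod 23)

14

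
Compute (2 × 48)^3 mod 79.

15

2 × 48 = 96 ≡ 17 (mod 79)
(17)^3 ≡ 15 (mod 79)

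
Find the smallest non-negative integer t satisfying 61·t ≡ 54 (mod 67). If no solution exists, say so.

58

gcd(61, 67) = 1, so a unique solution mod 67 exists.
61⁻¹ ≡ 11 (mod 67).
t ≡ 11·54 ≡ 58 (mod 67).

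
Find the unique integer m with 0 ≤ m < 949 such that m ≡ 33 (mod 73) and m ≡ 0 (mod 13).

325

73⁻¹ mod 13: 73·5 ≡ 1 (mod 13), so 73⁻¹ ≡ 5.
m = 33 + 73·((0 − 33)·5 mod 13) = 33 + 73·4 = 325.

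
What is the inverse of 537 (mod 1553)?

723

Run the extended Euclidean algorithm:
1553 = 2×537 + 479
537 = 1×479 + 58
479 = 8×58 + 15
58 = 3×15 + 13
15 = 1×13 + 2
13 = 6×2 + 1
2 = 2×1 + 0
gcd(537, 1553) = 1, so the inverse exists.
Back-substitute for 1:
1 = 1×13 − 6×2
  = −6×15 + 7×13
  = 7×58 − 27×15
  = −27×479 + 223×58
  = 223×537 − 250×479
  = −250×1553 + 723×537
So 537⁻¹ ≡ 723 (mod 1553).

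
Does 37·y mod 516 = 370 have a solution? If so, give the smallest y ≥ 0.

gcd(37, 516) = 1, so a unique solution mod 516 exists.
37⁻¹ ≡ 265 (mod 516).
y ≡ 265·370 ≡ 10 (mod 516).

10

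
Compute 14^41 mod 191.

Using repeated squaring:
41 in binary is 101001, i.e. 41 = 32 + 8 + 1.
14^1 ≡ 14 (mod 191)
14^2 ≡ 14^2 = 196 ≡ 5 (mod 191)
14^4 ≡ 5^2 = 25 (mod 191)
14^8 ≡ 25^2 = 625 ≡ 52 (mod 191)
14^16 ≡ 52^2 = 2704 ≡ 30 (mod 191)
14^32 ≡ 30^2 = 900 ≡ 136 (mod 191)
14^41 = 14^32 * 14^8 * 14^1 ≡ 136 * 52 * 14 (mod 191).
Accumulate the product:
136 * 52 = 7072 ≡ 5
5 * 14 = 70

70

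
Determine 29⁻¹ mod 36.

Run the extended Euclidean algorithm:
36 = 1×29 + 7
29 = 4×7 + 1
7 = 7×1 + 0
gcd(29, 36) = 1, so the inverse exists.
Bézout: 1 = −4×36 + 5×29.
So 29⁻¹ ≡ 5 (mod 36).

5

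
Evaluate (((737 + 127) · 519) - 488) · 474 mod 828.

456

737 + 127 = 864 ≡ 36 (mod 828)
36 · 519 = 18684 ≡ 468 (mod 828)
468 - 488 = -20 ≡ 808 (mod 828)
808 · 474 = 382992 ≡ 456 (mod 828)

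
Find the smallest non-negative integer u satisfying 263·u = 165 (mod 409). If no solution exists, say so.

265

gcd(263, 409) = 1, so a unique solution mod 409 exists.
263⁻¹ ≡ 14 (mod 409).
u ≡ 14·165 ≡ 265 (mod 409).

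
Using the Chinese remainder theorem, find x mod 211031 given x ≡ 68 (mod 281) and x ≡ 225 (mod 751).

281⁻¹ mod 751: 281×449 ≡ 1 (mod 751), so 281⁻¹ ≡ 449.
x = 68 + 281×((225 − 68)×449 mod 751) = 68 + 281×650 = 182718.
Check: 182718 mod 281 = 68, 182718 mod 751 = 225. ✓

182718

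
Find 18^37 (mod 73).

Using repeated squaring:
37 in binary is 100101, i.e. 37 = 32 + 4 + 1.
18^1 ≡ 18 (mod 73)
18^2 ≡ 18^2 = 324 ≡ 32 (mod 73)
18^4 ≡ 32^2 = 1024 ≡ 2 (mod 73)
18^8 ≡ 2^2 = 4 (mod 73)
18^16 ≡ 4^2 = 16 (mod 73)
18^32 ≡ 16^2 = 256 ≡ 37 (mod 73)
18^37 = 18^32 × 18^4 × 18^1 ≡ 37 × 2 × 18 (mod 73).
Accumulate the product:
37 × 2 = 74 ≡ 1
1 × 18 = 18

18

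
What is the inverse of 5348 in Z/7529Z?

3062

7529 = 1×5348 + 2181
5348 = 2×2181 + 986
2181 = 2×986 + 209
986 = 4×209 + 150
209 = 1×150 + 59
150 = 2×59 + 32
59 = 1×32 + 27
32 = 1×27 + 5
27 = 5×5 + 2
5 = 2×2 + 1
2 = 2×1 + 0
gcd(5348, 7529) = 1, so the inverse exists.
Bézout: 1 = −2175×7529 + 3062×5348.
So 5348⁻¹ ≡ 3062 (mod 7529).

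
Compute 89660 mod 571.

13

89660 = 157·571 + 13, so 89660 ≡ 13 (mod 571).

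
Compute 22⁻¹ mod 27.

16

27 = 1×22 + 5
22 = 4×5 + 2
5 = 2×2 + 1
2 = 2×1 + 0
gcd(22, 27) = 1, so the inverse exists.
Back-substitute for 1:
1 = 1×5 − 2×2
  = −2×22 + 9×5
  = 9×27 − 11×22
So 22⁻¹ ≡ −11 ≡ 16 (mod 27).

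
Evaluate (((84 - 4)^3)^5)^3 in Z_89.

80

84 - 4 = 80
(80)^3 ≡ 72 (mod 89)
(72)^5 ≡ 49 (mod 89)
(49)^3 ≡ 80 (mod 89)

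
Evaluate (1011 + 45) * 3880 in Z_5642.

1011 + 45 = 1056
1056 * 3880 = 4097280 ≡ 1188 (mod 5642)

1188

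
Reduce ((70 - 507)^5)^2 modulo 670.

70 - 507 = -437 ≡ 233 (mod 670)
(233)^5 ≡ 363 (mod 670)
(363)^2 ≡ 449 (mod 670)

449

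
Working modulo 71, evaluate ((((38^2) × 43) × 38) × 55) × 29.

11

(38)^2 ≡ 24 (mod 71)
24 × 43 = 1032 ≡ 38 (mod 71)
38 × 38 = 1444 ≡ 24 (mod 71)
24 × 55 = 1320 ≡ 42 (mod 71)
42 × 29 = 1218 ≡ 11 (mod 71)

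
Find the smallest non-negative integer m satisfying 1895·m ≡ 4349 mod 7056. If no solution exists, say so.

6187

gcd(1895, 7056) = 1, so a unique solution mod 7056 exists.
1895⁻¹ ≡ 983 (mod 7056).
m ≡ 983·4349 ≡ 6187 (mod 7056).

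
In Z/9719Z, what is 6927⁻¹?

275

Run the extended Euclidean algorithm:
9719 = 1*6927 + 2792
6927 = 2*2792 + 1343
2792 = 2*1343 + 106
1343 = 12*106 + 71
106 = 1*71 + 35
71 = 2*35 + 1
35 = 35*1 + 0
gcd(6927, 9719) = 1, so the inverse exists.
Bézout: 1 = −196*9719 + 275*6927.
So 6927⁻¹ ≡ 275 (mod 9719).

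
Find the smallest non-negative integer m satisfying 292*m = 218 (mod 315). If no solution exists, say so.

59

gcd(292, 315) = 1, so a unique solution mod 315 exists.
292⁻¹ ≡ 178 (mod 315).
m ≡ 178*218 ≡ 59 (mod 315).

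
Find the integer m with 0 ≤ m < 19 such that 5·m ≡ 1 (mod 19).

Run the extended Euclidean algorithm:
19 = 3·5 + 4
5 = 1·4 + 1
4 = 4·1 + 0
gcd(5, 19) = 1, so the inverse exists.
Bézout: 1 = −1·19 + 4·5.
So 5⁻¹ ≡ 4 (mod 19).

4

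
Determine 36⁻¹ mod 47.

47 = 1·36 + 11
36 = 3·11 + 3
11 = 3·3 + 2
3 = 1·2 + 1
2 = 2·1 + 0
gcd(36, 47) = 1, so the inverse exists.
Bézout: 1 = −13·47 + 17·36.
So 36⁻¹ ≡ 17 (mod 47).

17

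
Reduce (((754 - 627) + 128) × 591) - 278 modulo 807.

325

754 - 627 = 127
127 + 128 = 255
255 × 591 = 150705 ≡ 603 (mod 807)
603 - 278 = 325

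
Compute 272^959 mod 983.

By square-and-multiply:
272^1 ≡ 272 (mod 983)
272^2 ≡ 272^2 = 73984 ≡ 259 (mod 983)
272^4 ≡ 259^2 = 67081 ≡ 237 (mod 983)
272^8 ≡ 237^2 = 56169 ≡ 138 (mod 983)
272^16 ≡ 138^2 = 19044 ≡ 367 (mod 983)
272^32 ≡ 367^2 = 134689 ≡ 18 (mod 983)
272^64 ≡ 18^2 = 324 (mod 983)
272^128 ≡ 324^2 = 104976 ≡ 778 (mod 983)
272^256 ≡ 778^2 = 605284 ≡ 739 (mod 983)
272^512 ≡ 739^2 = 546121 ≡ 556 (mod 983)
272^959 = 272^512 · 272^256 · 272^128 · 272^32 · 272^16 · 272^8 · 272^4 · 272^2 · 272^1 ≡ 556 · 739 · 778 · 18 · 367 · 138 · 237 · 259 · 272 (mod 983).
Accumulate the product:
556 · 739 = 410884 ≡ 973
973 · 778 = 756994 ≡ 84
84 · 18 = 1512 ≡ 529
529 · 367 = 194143 ≡ 492
492 · 138 = 67896 ≡ 69
69 · 237 = 16353 ≡ 625
625 · 259 = 161875 ≡ 663
663 · 272 = 180336 ≡ 447

447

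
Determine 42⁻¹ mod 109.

13

Run the extended Euclidean algorithm:
109 = 2×42 + 25
42 = 1×25 + 17
25 = 1×17 + 8
17 = 2×8 + 1
8 = 8×1 + 0
gcd(42, 109) = 1, so the inverse exists.
Back-substitute for 1:
1 = 1×17 − 2×8
  = −2×25 + 3×17
  = 3×42 − 5×25
  = −5×109 + 13×42
So 42⁻¹ ≡ 13 (mod 109).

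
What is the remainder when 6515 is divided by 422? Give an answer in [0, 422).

185

6515 = 15*422 + 185, so 6515 ≡ 185 (mod 422).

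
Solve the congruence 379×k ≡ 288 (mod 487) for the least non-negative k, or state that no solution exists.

322

gcd(379, 487) = 1, so a unique solution mod 487 exists.
379⁻¹ ≡ 248 (mod 487).
k ≡ 248×288 ≡ 322 (mod 487).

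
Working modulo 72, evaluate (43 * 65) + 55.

43 * 65 = 2795 ≡ 59 (mod 72)
59 + 55 = 114 ≡ 42 (mod 72)

42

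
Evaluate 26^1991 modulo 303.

Using repeated squaring:
1991 in binary is 11111000111, i.e. 1991 = 1024 + 512 + 256 + 128 + 64 + 4 + 2 + 1.
26^1 ≡ 26 (mod 303)
26^2 ≡ 26^2 = 676 ≡ 70 (mod 303)
26^4 ≡ 70^2 = 4900 ≡ 52 (mod 303)
26^8 ≡ 52^2 = 2704 ≡ 280 (mod 303)
26^16 ≡ 280^2 = 78400 ≡ 226 (mod 303)
26^32 ≡ 226^2 = 51076 ≡ 172 (mod 303)
26^64 ≡ 172^2 = 29584 ≡ 193 (mod 303)
26^128 ≡ 193^2 = 37249 ≡ 283 (mod 303)
26^256 ≡ 283^2 = 80089 ≡ 97 (mod 303)
26^512 ≡ 97^2 = 9409 ≡ 16 (mod 303)
26^1024 ≡ 16^2 = 256 (mod 303)
26^1991 = 26^1024 * 26^512 * 26^256 * 26^128 * 26^64 * 26^4 * 26^2 * 26^1 ≡ 256 * 16 * 97 * 283 * 193 * 52 * 70 * 26 (mod 303).
Accumulate the product:
256 * 16 = 4096 ≡ 157
157 * 97 = 15229 ≡ 79
79 * 283 = 22357 ≡ 238
238 * 193 = 45934 ≡ 181
181 * 52 = 9412 ≡ 19
19 * 70 = 1330 ≡ 118
118 * 26 = 3068 ≡ 38

38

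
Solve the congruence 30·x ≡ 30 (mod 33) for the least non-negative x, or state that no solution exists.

1

gcd(30, 33) = 3, and 3 | 30, so solutions exist.
Divide through by 3: 10·x ≡ 10 mod 11.
10⁻¹ ≡ 10 (mod 11).
x ≡ 10·10 ≡ 1 (mod 11).
The smallest non-negative solution is x = 1.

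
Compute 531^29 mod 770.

741

29 in binary is 11101, i.e. 29 = 16 + 8 + 4 + 1.
531^1 ≡ 531 (mod 770)
531^2 ≡ 531^2 = 281961 ≡ 141 (mod 770)
531^4 ≡ 141^2 = 19881 ≡ 631 (mod 770)
531^8 ≡ 631^2 = 398161 ≡ 71 (mod 770)
531^16 ≡ 71^2 = 5041 ≡ 421 (mod 770)
531^29 = 531^16 * 531^8 * 531^4 * 531^1 ≡ 421 * 71 * 631 * 531 (mod 770).
Accumulate the product:
421 * 71 = 29891 ≡ 631
631 * 631 = 398161 ≡ 71
71 * 531 = 37701 ≡ 741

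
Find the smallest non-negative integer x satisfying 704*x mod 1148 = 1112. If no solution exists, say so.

194

gcd(704, 1148) = 4, and 4 | 1112, so solutions exist.
Divide through by 4: 176*x mod 287 = 278.
176⁻¹ ≡ 106 (mod 287).
x ≡ 106*278 ≡ 194 (mod 287).
The smallest non-negative solution is x = 194.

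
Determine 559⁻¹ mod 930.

Run the extended Euclidean algorithm:
930 = 1·559 + 371
559 = 1·371 + 188
371 = 1·188 + 183
188 = 1·183 + 5
183 = 36·5 + 3
5 = 1·3 + 2
3 = 1·2 + 1
2 = 2·1 + 0
gcd(559, 930) = 1, so the inverse exists.
Bézout: 1 = 223·930 − 371·559.
So 559⁻¹ ≡ −371 ≡ 559 (mod 930).

559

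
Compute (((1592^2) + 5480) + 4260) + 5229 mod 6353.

(1592)^2 ≡ 5970 (mod 6353)
5970 + 5480 = 11450 ≡ 5097 (mod 6353)
5097 + 4260 = 9357 ≡ 3004 (mod 6353)
3004 + 5229 = 8233 ≡ 1880 (mod 6353)

1880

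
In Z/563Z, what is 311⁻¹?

563 = 1·311 + 252
311 = 1·252 + 59
252 = 4·59 + 16
59 = 3·16 + 11
16 = 1·11 + 5
11 = 2·5 + 1
5 = 5·1 + 0
gcd(311, 563) = 1, so the inverse exists.
Back-substitute for 1:
1 = 1·11 − 2·5
  = −2·16 + 3·11
  = 3·59 − 11·16
  = −11·252 + 47·59
  = 47·311 − 58·252
  = −58·563 + 105·311
So 311⁻¹ ≡ 105 (mod 563).

105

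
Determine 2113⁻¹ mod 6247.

Apply the Euclidean algorithm and back-substitute:
6247 = 2×2113 + 2021
2113 = 1×2021 + 92
2021 = 21×92 + 89
92 = 1×89 + 3
89 = 29×3 + 2
3 = 1×2 + 1
2 = 2×1 + 0
gcd(2113, 6247) = 1, so the inverse exists.
Bézout: 1 = −712×6247 + 2105×2113.
So 2113⁻¹ ≡ 2105 (mod 6247).

2105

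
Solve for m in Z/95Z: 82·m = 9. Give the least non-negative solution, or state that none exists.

87

gcd(82, 95) = 1, so a unique solution mod 95 exists.
82⁻¹ ≡ 73 (mod 95).
m ≡ 73·9 ≡ 87 (mod 95).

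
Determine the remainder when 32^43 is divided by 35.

Using repeated squaring:
43 in binary is 101011, i.e. 43 = 32 + 8 + 2 + 1.
32^1 ≡ 32 (mod 35)
32^2 ≡ 32^2 = 1024 ≡ 9 (mod 35)
32^4 ≡ 9^2 = 81 ≡ 11 (mod 35)
32^8 ≡ 11^2 = 121 ≡ 16 (mod 35)
32^16 ≡ 16^2 = 256 ≡ 11 (mod 35)
32^32 ≡ 11^2 = 121 ≡ 16 (mod 35)
32^43 = 32^32 * 32^8 * 32^2 * 32^1 ≡ 16 * 16 * 9 * 32 (mod 35).
Accumulate the product:
16 * 16 = 256 ≡ 11
11 * 9 = 99 ≡ 29
29 * 32 = 928 ≡ 18

18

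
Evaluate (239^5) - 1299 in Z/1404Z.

188

(239)^5 ≡ 83 (mod 1404)
83 - 1299 = -1216 ≡ 188 (mod 1404)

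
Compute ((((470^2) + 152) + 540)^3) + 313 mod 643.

594

(470)^2 ≡ 351 (mod 643)
351 + 152 = 503
503 + 540 = 1043 ≡ 400 (mod 643)
(400)^3 ≡ 281 (mod 643)
281 + 313 = 594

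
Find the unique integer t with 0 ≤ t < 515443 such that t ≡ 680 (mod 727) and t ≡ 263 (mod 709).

727⁻¹ mod 709: 727*197 ≡ 1 (mod 709), so 727⁻¹ ≡ 197.
t = 680 + 727*((263 − 680)*197 mod 709) = 680 + 727*95 = 69745.

69745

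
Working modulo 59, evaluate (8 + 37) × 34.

8 + 37 = 45
45 × 34 = 1530 ≡ 55 (mod 59)

55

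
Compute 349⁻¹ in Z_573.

463

Apply the Euclidean algorithm and back-substitute:
573 = 1×349 + 224
349 = 1×224 + 125
224 = 1×125 + 99
125 = 1×99 + 26
99 = 3×26 + 21
26 = 1×21 + 5
21 = 4×5 + 1
5 = 5×1 + 0
gcd(349, 573) = 1, so the inverse exists.
Bézout: 1 = 67×573 − 110×349.
So 349⁻¹ ≡ −110 ≡ 463 (mod 573).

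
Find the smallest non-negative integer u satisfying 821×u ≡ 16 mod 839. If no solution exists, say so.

gcd(821, 839) = 1, so a unique solution mod 839 exists.
821⁻¹ ≡ 233 (mod 839).
u ≡ 233×16 ≡ 372 (mod 839).

372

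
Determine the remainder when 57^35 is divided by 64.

By square-and-multiply:
35 in binary is 100011, i.e. 35 = 32 + 2 + 1.
57^1 ≡ 57 (mod 64)
57^2 ≡ 57^2 = 3249 ≡ 49 (mod 64)
57^4 ≡ 49^2 = 2401 ≡ 33 (mod 64)
57^8 ≡ 33^2 = 1089 ≡ 1 (mod 64)
57^16 ≡ 1^2 = 1 (mod 64)
57^32 ≡ 1^2 = 1 (mod 64)
57^35 = 57^32 * 57^2 * 57^1 ≡ 1 * 49 * 57 (mod 64).
Accumulate the product:
1 * 49 = 49
49 * 57 = 2793 ≡ 41

41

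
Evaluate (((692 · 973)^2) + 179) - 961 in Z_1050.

692 · 973 = 673316 ≡ 266 (mod 1050)
(266)^2 ≡ 406 (mod 1050)
406 + 179 = 585
585 - 961 = -376 ≡ 674 (mod 1050)

674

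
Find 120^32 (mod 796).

By square-and-multiply:
120^1 ≡ 120 (mod 796)
120^2 ≡ 120^2 = 14400 ≡ 72 (mod 796)
120^4 ≡ 72^2 = 5184 ≡ 408 (mod 796)
120^8 ≡ 408^2 = 166464 ≡ 100 (mod 796)
120^16 ≡ 100^2 = 10000 ≡ 448 (mod 796)
120^32 ≡ 448^2 = 200704 ≡ 112 (mod 796)
So 120^32 ≡ 112 (mod 796).

112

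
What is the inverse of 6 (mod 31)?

31 = 5·6 + 1
6 = 6·1 + 0
gcd(6, 31) = 1, so the inverse exists.
Back-substitute for 1:
1 = 1·31 − 5·6
So 6⁻¹ ≡ −5 ≡ 26 (mod 31).

26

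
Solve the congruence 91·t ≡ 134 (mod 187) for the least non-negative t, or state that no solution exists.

96

gcd(91, 187) = 1, so a unique solution mod 187 exists.
91⁻¹ ≡ 37 (mod 187).
t ≡ 37·134 ≡ 96 (mod 187).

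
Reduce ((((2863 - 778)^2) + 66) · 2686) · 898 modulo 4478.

1268

2863 - 778 = 2085
(2085)^2 ≡ 3565 (mod 4478)
3565 + 66 = 3631
3631 · 2686 = 9752866 ≡ 4260 (mod 4478)
4260 · 898 = 3825480 ≡ 1268 (mod 4478)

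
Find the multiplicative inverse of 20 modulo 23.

15

23 = 1*20 + 3
20 = 6*3 + 2
3 = 1*2 + 1
2 = 2*1 + 0
gcd(20, 23) = 1, so the inverse exists.
Back-substitute for 1:
1 = 1*3 − 1*2
  = −1*20 + 7*3
  = 7*23 − 8*20
So 20⁻¹ ≡ −8 ≡ 15 (mod 23).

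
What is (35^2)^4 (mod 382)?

215

(35)^2 ≡ 79 (mod 382)
(79)^4 ≡ 215 (mod 382)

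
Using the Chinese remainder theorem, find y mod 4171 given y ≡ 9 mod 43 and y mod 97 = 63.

43⁻¹ mod 97: 43×88 ≡ 1 (mod 97), so 43⁻¹ ≡ 88.
y = 9 + 43×((63 − 9)×88 mod 97) = 9 + 43×96 = 4137.

4137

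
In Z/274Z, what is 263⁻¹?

249

Run the extended Euclidean algorithm:
274 = 1*263 + 11
263 = 23*11 + 10
11 = 1*10 + 1
10 = 10*1 + 0
gcd(263, 274) = 1, so the inverse exists.
Back-substitute for 1:
1 = 1*11 − 1*10
  = −1*263 + 24*11
  = 24*274 − 25*263
So 263⁻¹ ≡ −25 ≡ 249 (mod 274).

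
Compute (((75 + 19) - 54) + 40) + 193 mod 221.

52

75 + 19 = 94
94 - 54 = 40
40 + 40 = 80
80 + 193 = 273 ≡ 52 (mod 221)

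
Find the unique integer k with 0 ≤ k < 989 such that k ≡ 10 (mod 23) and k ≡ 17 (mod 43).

23⁻¹ mod 43: 23×15 ≡ 1 (mod 43), so 23⁻¹ ≡ 15.
k = 10 + 23×((17 − 10)×15 mod 43) = 10 + 23×19 = 447.

447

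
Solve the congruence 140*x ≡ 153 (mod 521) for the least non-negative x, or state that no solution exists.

gcd(140, 521) = 1, so a unique solution mod 521 exists.
140⁻¹ ≡ 294 (mod 521).
x ≡ 294*153 ≡ 176 (mod 521).

176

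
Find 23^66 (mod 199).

106

Compute successive squares:
23^1 ≡ 23 (mod 199)
23^2 ≡ 23^2 = 529 ≡ 131 (mod 199)
23^4 ≡ 131^2 = 17161 ≡ 47 (mod 199)
23^8 ≡ 47^2 = 2209 ≡ 20 (mod 199)
23^16 ≡ 20^2 = 400 ≡ 2 (mod 199)
23^32 ≡ 2^2 = 4 (mod 199)
23^64 ≡ 4^2 = 16 (mod 199)
23^66 = 23^64 * 23^2 ≡ 16 * 131 (mod 199).
16 * 131 = 2096 ≡ 106 (mod 199).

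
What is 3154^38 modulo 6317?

562

Using repeated squaring:
38 in binary is 100110, i.e. 38 = 32 + 4 + 2.
3154^1 ≡ 3154 (mod 6317)
3154^2 ≡ 3154^2 = 9947716 ≡ 4758 (mod 6317)
3154^4 ≡ 4758^2 = 22638564 ≡ 4753 (mod 6317)
3154^8 ≡ 4753^2 = 22591009 ≡ 1417 (mod 6317)
3154^16 ≡ 1417^2 = 2007889 ≡ 5400 (mod 6317)
3154^32 ≡ 5400^2 = 29160000 ≡ 728 (mod 6317)
3154^38 = 3154^32 · 3154^4 · 3154^2 ≡ 728 · 4753 · 4758 (mod 6317).
Accumulate the product:
728 · 4753 = 3460184 ≡ 4785
4785 · 4758 = 22767030 ≡ 562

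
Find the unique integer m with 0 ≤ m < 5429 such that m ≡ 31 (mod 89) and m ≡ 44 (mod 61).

654

89⁻¹ mod 61: 89·24 ≡ 1 (mod 61), so 89⁻¹ ≡ 24.
m = 31 + 89·((44 − 31)·24 mod 61) = 31 + 89·7 = 654.
Check: 654 mod 89 = 31, 654 mod 61 = 44. ✓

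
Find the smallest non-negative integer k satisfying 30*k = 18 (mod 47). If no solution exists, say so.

gcd(30, 47) = 1, so a unique solution mod 47 exists.
30⁻¹ ≡ 11 (mod 47).
k ≡ 11*18 ≡ 10 (mod 47).

10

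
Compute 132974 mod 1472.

132974 = 90*1472 + 494, so 132974 ≡ 494 (mod 1472).

494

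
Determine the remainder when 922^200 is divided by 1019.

269

Compute successive squares:
200 in binary is 11001000, i.e. 200 = 128 + 64 + 8.
922^1 ≡ 922 (mod 1019)
922^2 ≡ 922^2 = 850084 ≡ 238 (mod 1019)
922^4 ≡ 238^2 = 56644 ≡ 599 (mod 1019)
922^8 ≡ 599^2 = 358801 ≡ 113 (mod 1019)
922^16 ≡ 113^2 = 12769 ≡ 541 (mod 1019)
922^32 ≡ 541^2 = 292681 ≡ 228 (mod 1019)
922^64 ≡ 228^2 = 51984 ≡ 15 (mod 1019)
922^128 ≡ 15^2 = 225 (mod 1019)
922^200 = 922^128 * 922^64 * 922^8 ≡ 225 * 15 * 113 (mod 1019).
Accumulate the product:
225 * 15 = 3375 ≡ 318
318 * 113 = 35934 ≡ 269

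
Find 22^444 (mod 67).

By square-and-multiply:
444 in binary is 110111100, i.e. 444 = 256 + 128 + 32 + 16 + 8 + 4.
22^1 ≡ 22 (mod 67)
22^2 ≡ 22^2 = 484 ≡ 15 (mod 67)
22^4 ≡ 15^2 = 225 ≡ 24 (mod 67)
22^8 ≡ 24^2 = 576 ≡ 40 (mod 67)
22^16 ≡ 40^2 = 1600 ≡ 59 (mod 67)
22^32 ≡ 59^2 = 3481 ≡ 64 (mod 67)
22^64 ≡ 64^2 = 4096 ≡ 9 (mod 67)
22^128 ≡ 9^2 = 81 ≡ 14 (mod 67)
22^256 ≡ 14^2 = 196 ≡ 62 (mod 67)
22^444 = 22^256 * 22^128 * 22^32 * 22^16 * 22^8 * 22^4 ≡ 62 * 14 * 64 * 59 * 40 * 24 (mod 67).
Accumulate the product:
62 * 14 = 868 ≡ 64
64 * 64 = 4096 ≡ 9
9 * 59 = 531 ≡ 62
62 * 40 = 2480 ≡ 1
1 * 24 = 24

24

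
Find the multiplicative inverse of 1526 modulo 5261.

5261 = 3·1526 + 683
1526 = 2·683 + 160
683 = 4·160 + 43
160 = 3·43 + 31
43 = 1·31 + 12
31 = 2·12 + 7
12 = 1·7 + 5
7 = 1·5 + 2
5 = 2·2 + 1
2 = 2·1 + 0
gcd(1526, 5261) = 1, so the inverse exists.
Back-substitute for 1:
1 = 1·5 − 2·2
  = −2·7 + 3·5
  = 3·12 − 5·7
  = −5·31 + 13·12
  = 13·43 − 18·31
  = −18·160 + 67·43
  = 67·683 − 286·160
  = −286·1526 + 639·683
  = 639·5261 − 2203·1526
So 1526⁻¹ ≡ −2203 ≡ 3058 (mod 5261).

3058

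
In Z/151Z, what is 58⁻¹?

Run the extended Euclidean algorithm:
151 = 2×58 + 35
58 = 1×35 + 23
35 = 1×23 + 12
23 = 1×12 + 11
12 = 1×11 + 1
11 = 11×1 + 0
gcd(58, 151) = 1, so the inverse exists.
Back-substitute for 1:
1 = 1×12 − 1×11
  = −1×23 + 2×12
  = 2×35 − 3×23
  = −3×58 + 5×35
  = 5×151 − 13×58
So 58⁻¹ ≡ −13 ≡ 138 (mod 151).

138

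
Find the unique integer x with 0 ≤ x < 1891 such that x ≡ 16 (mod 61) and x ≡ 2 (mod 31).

61⁻¹ mod 31: 61·30 ≡ 1 (mod 31), so 61⁻¹ ≡ 30.
x = 16 + 61·((2 − 16)·30 mod 31) = 16 + 61·14 = 870.
Check: 870 mod 61 = 16, 870 mod 31 = 2. ✓

870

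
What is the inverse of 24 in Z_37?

37 = 1×24 + 13
24 = 1×13 + 11
13 = 1×11 + 2
11 = 5×2 + 1
2 = 2×1 + 0
gcd(24, 37) = 1, so the inverse exists.
Back-substitute for 1:
1 = 1×11 − 5×2
  = −5×13 + 6×11
  = 6×24 − 11×13
  = −11×37 + 17×24
So 24⁻¹ ≡ 17 (mod 37).

17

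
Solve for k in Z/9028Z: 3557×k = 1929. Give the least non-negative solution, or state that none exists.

7993

gcd(3557, 9028) = 1, so a unique solution mod 9028 exists.
3557⁻¹ ≡ 533 (mod 9028).
k ≡ 533×1929 ≡ 7993 (mod 9028).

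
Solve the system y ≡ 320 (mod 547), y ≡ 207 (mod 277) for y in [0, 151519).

547⁻¹ mod 277: 547·79 ≡ 1 (mod 277), so 547⁻¹ ≡ 79.
y = 320 + 547·((207 − 320)·79 mod 277) = 320 + 547·214 = 117378.
Check: 117378 mod 547 = 320, 117378 mod 277 = 207. ✓

117378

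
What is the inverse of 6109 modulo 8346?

4783

Apply the Euclidean algorithm and back-substitute:
8346 = 1·6109 + 2237
6109 = 2·2237 + 1635
2237 = 1·1635 + 602
1635 = 2·602 + 431
602 = 1·431 + 171
431 = 2·171 + 89
171 = 1·89 + 82
89 = 1·82 + 7
82 = 11·7 + 5
7 = 1·5 + 2
5 = 2·2 + 1
2 = 2·1 + 0
gcd(6109, 8346) = 1, so the inverse exists.
Back-substitute for 1:
1 = 1·5 − 2·2
  = −2·7 + 3·5
  = 3·82 − 35·7
  = −35·89 + 38·82
  = 38·171 − 73·89
  = −73·431 + 184·171
  = 184·602 − 257·431
  = −257·1635 + 698·602
  = 698·2237 − 955·1635
  = −955·6109 + 2608·2237
  = 2608·8346 − 3563·6109
So 6109⁻¹ ≡ −3563 ≡ 4783 (mod 8346).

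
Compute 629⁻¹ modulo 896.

349

Run the extended Euclidean algorithm:
896 = 1*629 + 267
629 = 2*267 + 95
267 = 2*95 + 77
95 = 1*77 + 18
77 = 4*18 + 5
18 = 3*5 + 3
5 = 1*3 + 2
3 = 1*2 + 1
2 = 2*1 + 0
gcd(629, 896) = 1, so the inverse exists.
Back-substitute for 1:
1 = 1*3 − 1*2
  = −1*5 + 2*3
  = 2*18 − 7*5
  = −7*77 + 30*18
  = 30*95 − 37*77
  = −37*267 + 104*95
  = 104*629 − 245*267
  = −245*896 + 349*629
So 629⁻¹ ≡ 349 (mod 896).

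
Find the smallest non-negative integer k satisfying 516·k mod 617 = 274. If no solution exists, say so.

486

gcd(516, 617) = 1, so a unique solution mod 617 exists.
516⁻¹ ≡ 281 (mod 617).
k ≡ 281·274 ≡ 486 (mod 617).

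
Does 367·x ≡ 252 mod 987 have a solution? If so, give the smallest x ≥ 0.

gcd(367, 987) = 1, so a unique solution mod 987 exists.
367⁻¹ ≡ 355 (mod 987).
x ≡ 355·252 ≡ 630 (mod 987).

630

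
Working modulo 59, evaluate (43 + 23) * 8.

56

43 + 23 = 66 ≡ 7 (mod 59)
7 * 8 = 56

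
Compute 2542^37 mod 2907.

2371

Using repeated squaring:
2542^1 ≡ 2542 (mod 2907)
2542^2 ≡ 2542^2 = 6461764 ≡ 2410 (mod 2907)
2542^4 ≡ 2410^2 = 5808100 ≡ 2821 (mod 2907)
2542^8 ≡ 2821^2 = 7958041 ≡ 1582 (mod 2907)
2542^16 ≡ 1582^2 = 2502724 ≡ 2704 (mod 2907)
2542^32 ≡ 2704^2 = 7311616 ≡ 511 (mod 2907)
2542^37 = 2542^32 * 2542^4 * 2542^1 ≡ 511 * 2821 * 2542 (mod 2907).
Accumulate the product:
511 * 2821 = 1441531 ≡ 2566
2566 * 2542 = 6522772 ≡ 2371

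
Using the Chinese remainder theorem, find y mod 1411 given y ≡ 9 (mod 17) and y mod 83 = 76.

740

17⁻¹ mod 83: 17*44 ≡ 1 (mod 83), so 17⁻¹ ≡ 44.
y = 9 + 17*((76 − 9)*44 mod 83) = 9 + 17*43 = 740.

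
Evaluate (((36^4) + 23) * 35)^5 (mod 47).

0

(36)^4 ≡ 24 (mod 47)
24 + 23 = 47 ≡ 0 (mod 47)
0 * 35 = 0
(0)^5 ≡ 0 (mod 47)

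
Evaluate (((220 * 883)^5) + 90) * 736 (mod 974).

716

220 * 883 = 194260 ≡ 434 (mod 974)
(434)^5 ≡ 660 (mod 974)
660 + 90 = 750
750 * 736 = 552000 ≡ 716 (mod 974)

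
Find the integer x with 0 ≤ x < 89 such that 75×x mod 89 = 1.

By the extended Euclidean algorithm:
89 = 1×75 + 14
75 = 5×14 + 5
14 = 2×5 + 4
5 = 1×4 + 1
4 = 4×1 + 0
gcd(75, 89) = 1, so the inverse exists.
Bézout: 1 = −16×89 + 19×75.
So 75⁻¹ ≡ 19 (mod 89).

19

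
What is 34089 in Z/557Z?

34089 = 61×557 + 112, so 34089 ≡ 112 (mod 557).

112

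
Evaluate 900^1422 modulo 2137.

1422 in binary is 10110001110, i.e. 1422 = 1024 + 256 + 128 + 8 + 4 + 2.
900^1 ≡ 900 (mod 2137)
900^2 ≡ 900^2 = 810000 ≡ 77 (mod 2137)
900^4 ≡ 77^2 = 5929 ≡ 1655 (mod 2137)
900^8 ≡ 1655^2 = 2739025 ≡ 1528 (mod 2137)
900^16 ≡ 1528^2 = 2334784 ≡ 1180 (mod 2137)
900^32 ≡ 1180^2 = 1392400 ≡ 1213 (mod 2137)
900^64 ≡ 1213^2 = 1471369 ≡ 1113 (mod 2137)
900^128 ≡ 1113^2 = 1238769 ≡ 1446 (mod 2137)
900^256 ≡ 1446^2 = 2090916 ≡ 930 (mod 2137)
900^512 ≡ 930^2 = 864900 ≡ 1552 (mod 2137)
900^1024 ≡ 1552^2 = 2408704 ≡ 305 (mod 2137)
900^1422 = 900^1024 × 900^256 × 900^128 × 900^8 × 900^4 × 900^2 ≡ 305 × 930 × 1446 × 1528 × 1655 × 77 (mod 2137).
Accumulate the product:
305 × 930 = 283650 ≡ 1566
1566 × 1446 = 2264436 ≡ 1353
1353 × 1528 = 2067384 ≡ 905
905 × 1655 = 1497775 ≡ 1875
1875 × 77 = 144375 ≡ 1196

1196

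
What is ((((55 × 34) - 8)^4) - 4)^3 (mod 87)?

55 × 34 = 1870 ≡ 43 (mod 87)
43 - 8 = 35
(35)^4 ≡ 49 (mod 87)
49 - 4 = 45
(45)^3 ≡ 36 (mod 87)

36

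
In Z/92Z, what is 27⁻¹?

Apply the Euclidean algorithm and back-substitute:
92 = 3·27 + 11
27 = 2·11 + 5
11 = 2·5 + 1
5 = 5·1 + 0
gcd(27, 92) = 1, so the inverse exists.
Bézout: 1 = 5·92 − 17·27.
So 27⁻¹ ≡ −17 ≡ 75 (mod 92).

75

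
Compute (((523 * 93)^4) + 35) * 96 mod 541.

523 * 93 = 48639 ≡ 490 (mod 541)
(490)^4 ≡ 537 (mod 541)
537 + 35 = 572 ≡ 31 (mod 541)
31 * 96 = 2976 ≡ 271 (mod 541)

271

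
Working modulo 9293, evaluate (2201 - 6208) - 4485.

801

2201 - 6208 = -4007 ≡ 5286 (mod 9293)
5286 - 4485 = 801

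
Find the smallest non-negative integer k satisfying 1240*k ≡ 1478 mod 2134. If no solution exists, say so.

798

gcd(1240, 2134) = 2, and 2 | 1478, so solutions exist.
Divide through by 2: 620*k ≡ 739 mod 1067.
620⁻¹ ≡ 993 (mod 1067).
k ≡ 993*739 ≡ 798 (mod 1067).
The smallest non-negative solution is k = 798.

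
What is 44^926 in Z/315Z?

Compute successive squares:
926 in binary is 1110011110, i.e. 926 = 512 + 256 + 128 + 16 + 8 + 4 + 2.
44^1 ≡ 44 (mod 315)
44^2 ≡ 44^2 = 1936 ≡ 46 (mod 315)
44^4 ≡ 46^2 = 2116 ≡ 226 (mod 315)
44^8 ≡ 226^2 = 51076 ≡ 46 (mod 315)
44^16 ≡ 46^2 = 2116 ≡ 226 (mod 315)
44^32 ≡ 226^2 = 51076 ≡ 46 (mod 315)
44^64 ≡ 46^2 = 2116 ≡ 226 (mod 315)
44^128 ≡ 226^2 = 51076 ≡ 46 (mod 315)
44^256 ≡ 46^2 = 2116 ≡ 226 (mod 315)
44^512 ≡ 226^2 = 51076 ≡ 46 (mod 315)
44^926 = 44^512 × 44^256 × 44^128 × 44^16 × 44^8 × 44^4 × 44^2 ≡ 46 × 226 × 46 × 226 × 46 × 226 × 46 (mod 315).
Accumulate the product:
46 × 226 = 10396 ≡ 1
1 × 46 = 46
46 × 226 = 10396 ≡ 1
1 × 46 = 46
46 × 226 = 10396 ≡ 1
1 × 46 = 46

46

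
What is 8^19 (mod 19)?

Compute successive squares:
19 in binary is 10011, i.e. 19 = 16 + 2 + 1.
8^1 ≡ 8 (mod 19)
8^2 ≡ 8^2 = 64 ≡ 7 (mod 19)
8^4 ≡ 7^2 = 49 ≡ 11 (mod 19)
8^8 ≡ 11^2 = 121 ≡ 7 (mod 19)
8^16 ≡ 7^2 = 49 ≡ 11 (mod 19)
8^19 = 8^16 × 8^2 × 8^1 ≡ 11 × 7 × 8 (mod 19).
Accumulate the product:
11 × 7 = 77 ≡ 1
1 × 8 = 8

8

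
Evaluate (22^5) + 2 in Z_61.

(22)^5 ≡ 47 (mod 61)
47 + 2 = 49

49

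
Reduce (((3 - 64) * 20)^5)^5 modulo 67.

3

3 - 64 = -61 ≡ 6 (mod 67)
6 * 20 = 120 ≡ 53 (mod 67)
(53)^5 ≡ 52 (mod 67)
(52)^5 ≡ 3 (mod 67)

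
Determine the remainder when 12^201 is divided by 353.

Using repeated squaring:
201 in binary is 11001001, i.e. 201 = 128 + 64 + 8 + 1.
12^1 ≡ 12 (mod 353)
12^2 ≡ 12^2 = 144 (mod 353)
12^4 ≡ 144^2 = 20736 ≡ 262 (mod 353)
12^8 ≡ 262^2 = 68644 ≡ 162 (mod 353)
12^16 ≡ 162^2 = 26244 ≡ 122 (mod 353)
12^32 ≡ 122^2 = 14884 ≡ 58 (mod 353)
12^64 ≡ 58^2 = 3364 ≡ 187 (mod 353)
12^128 ≡ 187^2 = 34969 ≡ 22 (mod 353)
12^201 = 12^128 × 12^64 × 12^8 × 12^1 ≡ 22 × 187 × 162 × 12 (mod 353).
Accumulate the product:
22 × 187 = 4114 ≡ 231
231 × 162 = 37422 ≡ 4
4 × 12 = 48

48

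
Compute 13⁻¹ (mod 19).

3

By the extended Euclidean algorithm:
19 = 1×13 + 6
13 = 2×6 + 1
6 = 6×1 + 0
gcd(13, 19) = 1, so the inverse exists.
Bézout: 1 = −2×19 + 3×13.
So 13⁻¹ ≡ 3 (mod 19).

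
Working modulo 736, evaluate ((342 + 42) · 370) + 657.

342 + 42 = 384
384 · 370 = 142080 ≡ 32 (mod 736)
32 + 657 = 689

689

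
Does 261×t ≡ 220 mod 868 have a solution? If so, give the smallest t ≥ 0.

gcd(261, 868) = 1, so a unique solution mod 868 exists.
261⁻¹ ≡ 725 (mod 868).
t ≡ 725×220 ≡ 656 (mod 868).

656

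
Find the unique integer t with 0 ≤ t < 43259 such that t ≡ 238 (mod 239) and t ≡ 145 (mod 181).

239⁻¹ mod 181: 239·103 ≡ 1 (mod 181), so 239⁻¹ ≡ 103.
t = 238 + 239·((145 − 238)·103 mod 181) = 238 + 239·14 = 3584.
Check: 3584 mod 239 = 238, 3584 mod 181 = 145. ✓

3584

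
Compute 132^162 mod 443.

Compute successive squares:
132^1 ≡ 132 (mod 443)
132^2 ≡ 132^2 = 17424 ≡ 147 (mod 443)
132^4 ≡ 147^2 = 21609 ≡ 345 (mod 443)
132^8 ≡ 345^2 = 119025 ≡ 301 (mod 443)
132^16 ≡ 301^2 = 90601 ≡ 229 (mod 443)
132^32 ≡ 229^2 = 52441 ≡ 167 (mod 443)
132^64 ≡ 167^2 = 27889 ≡ 423 (mod 443)
132^128 ≡ 423^2 = 178929 ≡ 400 (mod 443)
132^162 = 132^128 · 132^32 · 132^2 ≡ 400 · 167 · 147 (mod 443).
Accumulate the product:
400 · 167 = 66800 ≡ 350
350 · 147 = 51450 ≡ 62

62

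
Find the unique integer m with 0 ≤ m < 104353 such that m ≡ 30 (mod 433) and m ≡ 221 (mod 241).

433⁻¹ mod 241: 433·59 ≡ 1 (mod 241), so 433⁻¹ ≡ 59.
m = 30 + 433·((221 − 30)·59 mod 241) = 30 + 433·183 = 79269.

79269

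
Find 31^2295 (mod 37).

6

2295 in binary is 100011110111, i.e. 2295 = 2048 + 128 + 64 + 32 + 16 + 4 + 2 + 1.
31^1 ≡ 31 (mod 37)
31^2 ≡ 31^2 = 961 ≡ 36 (mod 37)
31^4 ≡ 36^2 = 1296 ≡ 1 (mod 37)
31^8 ≡ 1^2 = 1 (mod 37)
31^16 ≡ 1^2 = 1 (mod 37)
31^32 ≡ 1^2 = 1 (mod 37)
31^64 ≡ 1^2 = 1 (mod 37)
31^128 ≡ 1^2 = 1 (mod 37)
31^256 ≡ 1^2 = 1 (mod 37)
31^512 ≡ 1^2 = 1 (mod 37)
31^1024 ≡ 1^2 = 1 (mod 37)
31^2048 ≡ 1^2 = 1 (mod 37)
31^2295 = 31^2048 · 31^128 · 31^64 · 31^32 · 31^16 · 31^4 · 31^2 · 31^1 ≡ 1 · 1 · 1 · 1 · 1 · 1 · 36 · 31 (mod 37).
Accumulate the product:
1 · 1 = 1
1 · 1 = 1
1 · 1 = 1
1 · 1 = 1
1 · 1 = 1
1 · 36 = 36
36 · 31 = 1116 ≡ 6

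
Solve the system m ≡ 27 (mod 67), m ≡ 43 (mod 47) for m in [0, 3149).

67⁻¹ mod 47: 67*40 ≡ 1 (mod 47), so 67⁻¹ ≡ 40.
m = 27 + 67*((43 − 27)*40 mod 47) = 27 + 67*29 = 1970.

1970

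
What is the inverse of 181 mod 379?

312

379 = 2×181 + 17
181 = 10×17 + 11
17 = 1×11 + 6
11 = 1×6 + 5
6 = 1×5 + 1
5 = 5×1 + 0
gcd(181, 379) = 1, so the inverse exists.
Bézout: 1 = 32×379 − 67×181.
So 181⁻¹ ≡ −67 ≡ 312 (mod 379).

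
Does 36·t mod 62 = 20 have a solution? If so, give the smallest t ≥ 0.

gcd(36, 62) = 2, and 2 | 20, so solutions exist.
Divide through by 2: 18·t ≡ 10 (mod 31).
18⁻¹ ≡ 19 (mod 31).
t ≡ 19·10 ≡ 4 (mod 31).
The smallest non-negative solution is t = 4.

4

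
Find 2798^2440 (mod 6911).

6252

2798^1 ≡ 2798 (mod 6911)
2798^2 ≡ 2798^2 = 7828804 ≡ 5552 (mod 6911)
2798^4 ≡ 5552^2 = 30824704 ≡ 1644 (mod 6911)
2798^8 ≡ 1644^2 = 2702736 ≡ 535 (mod 6911)
2798^16 ≡ 535^2 = 286225 ≡ 2874 (mod 6911)
2798^32 ≡ 2874^2 = 8259876 ≡ 1231 (mod 6911)
2798^64 ≡ 1231^2 = 1515361 ≡ 1852 (mod 6911)
2798^128 ≡ 1852^2 = 3429904 ≡ 2048 (mod 6911)
2798^256 ≡ 2048^2 = 4194304 ≡ 6238 (mod 6911)
2798^512 ≡ 6238^2 = 38912644 ≡ 3714 (mod 6911)
2798^1024 ≡ 3714^2 = 13793796 ≡ 6351 (mod 6911)
2798^2048 ≡ 6351^2 = 40335201 ≡ 2605 (mod 6911)
2798^2440 = 2798^2048 × 2798^256 × 2798^128 × 2798^8 ≡ 2605 × 6238 × 2048 × 535 (mod 6911).
Accumulate the product:
2605 × 6238 = 16249990 ≡ 2229
2229 × 2048 = 4564992 ≡ 3732
3732 × 535 = 1996620 ≡ 6252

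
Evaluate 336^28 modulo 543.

132

Compute successive squares:
28 in binary is 11100, i.e. 28 = 16 + 8 + 4.
336^1 ≡ 336 (mod 543)
336^2 ≡ 336^2 = 112896 ≡ 495 (mod 543)
336^4 ≡ 495^2 = 245025 ≡ 132 (mod 543)
336^8 ≡ 132^2 = 17424 ≡ 48 (mod 543)
336^16 ≡ 48^2 = 2304 ≡ 132 (mod 543)
336^28 = 336^16 × 336^8 × 336^4 ≡ 132 × 48 × 132 (mod 543).
Accumulate the product:
132 × 48 = 6336 ≡ 363
363 × 132 = 47916 ≡ 132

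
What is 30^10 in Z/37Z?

7

By square-and-multiply:
10 in binary is 1010, i.e. 10 = 8 + 2.
30^1 ≡ 30 (mod 37)
30^2 ≡ 30^2 = 900 ≡ 12 (mod 37)
30^4 ≡ 12^2 = 144 ≡ 33 (mod 37)
30^8 ≡ 33^2 = 1089 ≡ 16 (mod 37)
30^10 = 30^8 * 30^2 ≡ 16 * 12 (mod 37).
16 * 12 = 192 ≡ 7 (mod 37).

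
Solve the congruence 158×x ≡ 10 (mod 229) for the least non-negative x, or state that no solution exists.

gcd(158, 229) = 1, so a unique solution mod 229 exists.
158⁻¹ ≡ 129 (mod 229).
x ≡ 129×10 ≡ 145 (mod 229).

145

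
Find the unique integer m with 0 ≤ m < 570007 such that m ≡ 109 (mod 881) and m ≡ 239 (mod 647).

881⁻¹ mod 647: 881·600 ≡ 1 (mod 647), so 881⁻¹ ≡ 600.
m = 109 + 881·((239 − 109)·600 mod 647) = 109 + 881·360 = 317269.
Check: 317269 mod 881 = 109, 317269 mod 647 = 239. ✓

317269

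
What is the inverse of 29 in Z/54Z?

54 = 1·29 + 25
29 = 1·25 + 4
25 = 6·4 + 1
4 = 4·1 + 0
gcd(29, 54) = 1, so the inverse exists.
Back-substitute for 1:
1 = 1·25 − 6·4
  = −6·29 + 7·25
  = 7·54 − 13·29
So 29⁻¹ ≡ −13 ≡ 41 (mod 54).

41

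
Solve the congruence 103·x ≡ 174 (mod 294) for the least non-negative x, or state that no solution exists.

270

gcd(103, 294) = 1, so a unique solution mod 294 exists.
103⁻¹ ≡ 157 (mod 294).
x ≡ 157·174 ≡ 270 (mod 294).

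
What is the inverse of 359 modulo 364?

By the extended Euclidean algorithm:
364 = 1·359 + 5
359 = 71·5 + 4
5 = 1·4 + 1
4 = 4·1 + 0
gcd(359, 364) = 1, so the inverse exists.
Bézout: 1 = 72·364 − 73·359.
So 359⁻¹ ≡ −73 ≡ 291 (mod 364).

291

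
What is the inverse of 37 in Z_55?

3

Apply the Euclidean algorithm and back-substitute:
55 = 1×37 + 18
37 = 2×18 + 1
18 = 18×1 + 0
gcd(37, 55) = 1, so the inverse exists.
Back-substitute for 1:
1 = 1×37 − 2×18
  = −2×55 + 3×37
So 37⁻¹ ≡ 3 (mod 55).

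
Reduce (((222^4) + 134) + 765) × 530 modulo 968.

510

(222)^4 ≡ 280 (mod 968)
280 + 134 = 414
414 + 765 = 1179 ≡ 211 (mod 968)
211 × 530 = 111830 ≡ 510 (mod 968)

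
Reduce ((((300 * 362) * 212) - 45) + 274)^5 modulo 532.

300 * 362 = 108600 ≡ 72 (mod 532)
72 * 212 = 15264 ≡ 368 (mod 532)
368 - 45 = 323
323 + 274 = 597 ≡ 65 (mod 532)
(65)^5 ≡ 221 (mod 532)

221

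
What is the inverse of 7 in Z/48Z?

7

By the extended Euclidean algorithm:
48 = 6·7 + 6
7 = 1·6 + 1
6 = 6·1 + 0
gcd(7, 48) = 1, so the inverse exists.
Bézout: 1 = −1·48 + 7·7.
So 7⁻¹ ≡ 7 (mod 48).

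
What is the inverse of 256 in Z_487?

By the extended Euclidean algorithm:
487 = 1×256 + 231
256 = 1×231 + 25
231 = 9×25 + 6
25 = 4×6 + 1
6 = 6×1 + 0
gcd(256, 487) = 1, so the inverse exists.
Bézout: 1 = −41×487 + 78×256.
So 256⁻¹ ≡ 78 (mod 487).

78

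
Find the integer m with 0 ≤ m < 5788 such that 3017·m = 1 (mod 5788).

5788 = 1·3017 + 2771
3017 = 1·2771 + 246
2771 = 11·246 + 65
246 = 3·65 + 51
65 = 1·51 + 14
51 = 3·14 + 9
14 = 1·9 + 5
9 = 1·5 + 4
5 = 1·4 + 1
4 = 4·1 + 0
gcd(3017, 5788) = 1, so the inverse exists.
Bézout: 1 = 650·5788 − 1247·3017.
So 3017⁻¹ ≡ −1247 ≡ 4541 (mod 5788).

4541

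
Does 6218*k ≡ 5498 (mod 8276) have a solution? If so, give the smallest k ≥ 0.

2945

gcd(6218, 8276) = 2, and 2 | 5498, so solutions exist.
Divide through by 2: 3109*k = 2749 (mod 4138).
3109⁻¹ ≡ 1693 (mod 4138).
k ≡ 1693*2749 ≡ 2945 (mod 4138).
The smallest non-negative solution is k = 2945.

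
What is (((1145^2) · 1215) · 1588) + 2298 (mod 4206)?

(1145)^2 ≡ 2959 (mod 4206)
2959 · 1215 = 3595185 ≡ 3261 (mod 4206)
3261 · 1588 = 5178468 ≡ 882 (mod 4206)
882 + 2298 = 3180

3180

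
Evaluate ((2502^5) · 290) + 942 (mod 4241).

(2502)^5 ≡ 1035 (mod 4241)
1035 · 290 = 300150 ≡ 3280 (mod 4241)
3280 + 942 = 4222

4222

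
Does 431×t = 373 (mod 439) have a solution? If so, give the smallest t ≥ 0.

gcd(431, 439) = 1, so a unique solution mod 439 exists.
431⁻¹ ≡ 384 (mod 439).
t ≡ 384×373 ≡ 118 (mod 439).

118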